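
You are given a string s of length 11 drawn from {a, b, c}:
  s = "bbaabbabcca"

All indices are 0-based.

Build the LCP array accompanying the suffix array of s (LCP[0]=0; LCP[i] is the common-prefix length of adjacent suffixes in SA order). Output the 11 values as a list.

rank | idx | suffix
   0 |  10 | a
   1 |   2 | aabbabcca
   2 |   3 | abbabcca
   3 |   6 | abcca
   4 |   1 | baabbabcca
   5 |   5 | babcca
   6 |   0 | bbaabbabcca
   7 |   4 | bbabcca
   8 |   7 | bcca
   9 |   9 | ca
  10 |   8 | cca

SA = [10, 2, 3, 6, 1, 5, 0, 4, 7, 9, 8]
i: (SA[i-1],SA[i]) lcp shared
  1: (10,2) 1 'a'
  2: (2,3) 1 'a'
  3: (3,6) 2 'ab'
  4: (6,1) 0 ''
  5: (1,5) 2 'ba'
  6: (5,0) 1 'b'
  7: (0,4) 3 'bba'
  8: (4,7) 1 'b'
  9: (7,9) 0 ''
  10: (9,8) 1 'c'

[0, 1, 1, 2, 0, 2, 1, 3, 1, 0, 1]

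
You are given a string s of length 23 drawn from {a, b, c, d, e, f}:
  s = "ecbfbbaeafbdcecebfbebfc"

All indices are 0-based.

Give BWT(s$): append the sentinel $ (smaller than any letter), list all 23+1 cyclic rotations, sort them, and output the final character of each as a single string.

rank  rotation                  last
    0  $ecbfbbaeafbdcecebfbebfc  c
    1  aeafbdcecebfbebfc$ecbfbb  b
    2  afbdcecebfbebfc$ecbfbbae  e
    3  baeafbdcecebfbebfc$ecbfb  b
    4  bbaeafbdcecebfbebfc$ecbf  f
    5  bdcecebfbebfc$ecbfbbaeaf  f
    6  bebfc$ecbfbbaeafbdcecebf  f
    7  bfbbaeafbdcecebfbebfc$ec  c
    8  bfbebfc$ecbfbbaeafbdcece  e
    9  bfc$ecbfbbaeafbdcecebfbe  e
   10  c$ecbfbbaeafbdcecebfbebf  f
   11  cbfbbaeafbdcecebfbebfc$e  e
   12  cebfbebfc$ecbfbbaeafbdce  e
   13  cecebfbebfc$ecbfbbaeafbd  d
   14  dcecebfbebfc$ecbfbbaeafb  b
   15  eafbdcecebfbebfc$ecbfbba  a
   16  ebfbebfc$ecbfbbaeafbdcec  c
   17  ebfc$ecbfbbaeafbdcecebfb  b
   18  ecbfbbaeafbdcecebfbebfc$  $
   19  ecebfbebfc$ecbfbbaeafbdc  c
   20  fbbaeafbdcecebfbebfc$ecb  b
   21  fbdcecebfbebfc$ecbfbbaea  a
   22  fbebfc$ecbfbbaeafbdceceb  b
   23  fc$ecbfbbaeafbdcecebfbeb  b

cbebfffceefeedbacb$cbabb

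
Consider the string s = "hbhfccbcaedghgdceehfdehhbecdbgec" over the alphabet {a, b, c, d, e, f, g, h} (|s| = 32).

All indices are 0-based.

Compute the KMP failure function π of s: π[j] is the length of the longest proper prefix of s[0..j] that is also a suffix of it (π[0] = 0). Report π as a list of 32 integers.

[0, 0, 1, 0, 0, 0, 0, 0, 0, 0, 0, 0, 1, 0, 0, 0, 0, 0, 1, 0, 0, 0, 1, 1, 2, 0, 0, 0, 0, 0, 0, 0]

π[0] = 0
j=1 s[j]='b': π[1]=0 (border '')
j=2 s[j]='h': π[2]=1 (border 'h')
j=3 s[j]='f': k: 1→0; π[3]=0 (border '')
j=4 s[j]='c': π[4]=0 (border '')
j=5 s[j]='c': π[5]=0 (border '')
j=6 s[j]='b': π[6]=0 (border '')
j=7 s[j]='c': π[7]=0 (border '')
j=8 s[j]='a': π[8]=0 (border '')
j=9 s[j]='e': π[9]=0 (border '')
j=10 s[j]='d': π[10]=0 (border '')
j=11 s[j]='g': π[11]=0 (border '')
j=12 s[j]='h': π[12]=1 (border 'h')
j=13 s[j]='g': k: 1→0; π[13]=0 (border '')
j=14 s[j]='d': π[14]=0 (border '')
j=15 s[j]='c': π[15]=0 (border '')
j=16 s[j]='e': π[16]=0 (border '')
j=17 s[j]='e': π[17]=0 (border '')
j=18 s[j]='h': π[18]=1 (border 'h')
j=19 s[j]='f': k: 1→0; π[19]=0 (border '')
j=20 s[j]='d': π[20]=0 (border '')
j=21 s[j]='e': π[21]=0 (border '')
j=22 s[j]='h': π[22]=1 (border 'h')
j=23 s[j]='h': k: 1→0; π[23]=1 (border 'h')
j=24 s[j]='b': π[24]=2 (border 'hb')
j=25 s[j]='e': k: 2→0; π[25]=0 (border '')
j=26 s[j]='c': π[26]=0 (border '')
j=27 s[j]='d': π[27]=0 (border '')
j=28 s[j]='b': π[28]=0 (border '')
j=29 s[j]='g': π[29]=0 (border '')
j=30 s[j]='e': π[30]=0 (border '')
j=31 s[j]='c': π[31]=0 (border '')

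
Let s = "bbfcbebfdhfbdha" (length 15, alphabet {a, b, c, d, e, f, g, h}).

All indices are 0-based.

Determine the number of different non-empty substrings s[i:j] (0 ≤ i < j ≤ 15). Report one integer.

110

sorted suffixes:
  #0 SA[0]=14  'a'
  #1 SA[1]=0  'bbfcbebfdhfbdha'
  #2 SA[2]=11  'bdha'
  #3 SA[3]=4  'bebfdhfbdha'
  #4 SA[4]=1  'bfcbebfdhfbdha'
  #5 SA[5]=6  'bfdhfbdha'
  #6 SA[6]=3  'cbebfdhfbdha'
  #7 SA[7]=12  'dha'
  #8 SA[8]=8  'dhfbdha'
  #9 SA[9]=5  'ebfdhfbdha'
  #10 SA[10]=10  'fbdha'
  #11 SA[11]=2  'fcbebfdhfbdha'
  #12 SA[12]=7  'fdhfbdha'
  #13 SA[13]=13  'ha'
  #14 SA[14]=9  'hfbdha'

SA = [14, 0, 11, 4, 1, 6, 3, 12, 8, 5, 10, 2, 7, 13, 9]
rank  pair      lcp
   1  s[14:],s[0:]  0  ''
   2  s[0:],s[11:]  1  'b'
   3  s[11:],s[4:]  1  'b'
   4  s[4:],s[1:]  1  'b'
   5  s[1:],s[6:]  2  'bf'
   6  s[6:],s[3:]  0  ''
   7  s[3:],s[12:]  0  ''
   8  s[12:],s[8:]  2  'dh'
   9  s[8:],s[5:]  0  ''
  10  s[5:],s[10:]  0  ''
  11  s[10:],s[2:]  1  'f'
  12  s[2:],s[7:]  1  'f'
  13  s[7:],s[13:]  0  ''
  14  s[13:],s[9:]  1  'h'

n(n+1)/2 = 15·16/2 = 120
Σ LCP = 0 + 0 + 1 + 1 + 1 + 2 + 0 + 0 + 2 + 0 + 0 + 1 + 1 + 0 + 1 = 10
distinct = 120 − 10 = 110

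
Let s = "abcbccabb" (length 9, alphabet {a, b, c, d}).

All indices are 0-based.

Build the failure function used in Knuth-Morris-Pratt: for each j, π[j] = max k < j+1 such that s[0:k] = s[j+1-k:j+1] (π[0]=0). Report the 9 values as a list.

π[0] = 0
j=1 s[j]='b': π[1]=0 (border '')
j=2 s[j]='c': π[2]=0 (border '')
j=3 s[j]='b': π[3]=0 (border '')
j=4 s[j]='c': π[4]=0 (border '')
j=5 s[j]='c': π[5]=0 (border '')
j=6 s[j]='a': π[6]=1 (border 'a')
j=7 s[j]='b': π[7]=2 (border 'ab')
j=8 s[j]='b': k: 2→0; π[8]=0 (border '')

[0, 0, 0, 0, 0, 0, 1, 2, 0]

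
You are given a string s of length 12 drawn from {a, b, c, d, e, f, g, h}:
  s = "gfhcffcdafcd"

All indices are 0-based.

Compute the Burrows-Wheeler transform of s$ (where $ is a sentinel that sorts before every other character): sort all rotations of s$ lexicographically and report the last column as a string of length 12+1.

rank  rotation       last
    0  $gfhcffcdafcd  d
    1  afcd$gfhcffcd  d
    2  cd$gfhcffcdaf  f
    3  cdafcd$gfhcff  f
    4  cffcdafcd$gfh  h
    5  d$gfhcffcdafc  c
    6  dafcd$gfhcffc  c
    7  fcd$gfhcffcda  a
    8  fcdafcd$gfhcf  f
    9  ffcdafcd$gfhc  c
   10  fhcffcdafcd$g  g
   11  gfhcffcdafcd$  $
   12  hcffcdafcd$gf  f

ddffhccafcg$f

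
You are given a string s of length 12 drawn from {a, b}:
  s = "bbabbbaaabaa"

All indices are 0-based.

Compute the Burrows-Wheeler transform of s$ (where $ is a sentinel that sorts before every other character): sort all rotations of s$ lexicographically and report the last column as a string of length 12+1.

rank  rotation       last
    0  $bbabbbaaabaa  a
    1  a$bbabbbaaaba  a
    2  aa$bbabbbaaab  b
    3  aaabaa$bbabbb  b
    4  aabaa$bbabbba  a
    5  abaa$bbabbbaa  a
    6  abbbaaabaa$bb  b
    7  baa$bbabbbaaa  a
    8  baaabaa$bbabb  b
    9  babbbaaabaa$b  b
   10  bbaaabaa$bbab  b
   11  bbabbbaaabaa$  $
   12  bbbaaabaa$bba  a

aabbaababbb$a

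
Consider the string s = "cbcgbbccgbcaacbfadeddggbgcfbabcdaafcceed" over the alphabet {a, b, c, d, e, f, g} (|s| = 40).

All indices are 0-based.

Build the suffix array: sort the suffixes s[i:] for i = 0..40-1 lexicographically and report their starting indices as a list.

[11, 32, 28, 12, 16, 33, 27, 4, 9, 5, 29, 1, 14, 23, 10, 0, 13, 35, 6, 30, 36, 25, 2, 7, 39, 31, 19, 17, 20, 38, 18, 37, 15, 26, 34, 3, 8, 22, 24, 21]

rank | idx | suffix
   0 |  11 | aacbfadeddggbgcfbabcdaafcceed
   1 |  32 | aafcceed
   2 |  28 | abcdaafcceed
   3 |  12 | acbfadeddggbgcfbabcdaafcceed
   4 |  16 | adeddggbgcfbabcdaafcceed
   5 |  33 | afcceed
   6 |  27 | babcdaafcceed
   7 |   4 | bbccgbcaacbfadeddggbgcfbabcdaafcceed
   8 |   9 | bcaacbfadeddggbgcfbabcdaafcceed
   9 |   5 | bccgbcaacbfadeddggbgcfbabcdaafcceed
  10 |  29 | bcdaafcceed
  11 |   1 | bcgbbccgbcaacbfadeddggbgcfbabcdaafcceed
  12 |  14 | bfadeddggbgcfbabcdaafcceed
  13 |  23 | bgcfbabcdaafcceed
  14 |  10 | caacbfadeddggbgcfbabcdaafcceed
  15 |   0 | cbcgbbccgbcaacbfadeddggbgcfbabcdaafcceed
  16 |  13 | cbfadeddggbgcfbabcdaafcceed
  17 |  35 | cceed
  18 |   6 | ccgbcaacbfadeddggbgcfbabcdaafcceed
  19 |  30 | cdaafcceed
  20 |  36 | ceed
  21 |  25 | cfbabcdaafcceed
  22 |   2 | cgbbccgbcaacbfadeddggbgcfbabcdaafcceed
  23 |   7 | cgbcaacbfadeddggbgcfbabcdaafcceed
  24 |  39 | d
  25 |  31 | daafcceed
  26 |  19 | ddggbgcfbabcdaafcceed
  27 |  17 | deddggbgcfbabcdaafcceed
  28 |  20 | dggbgcfbabcdaafcceed
  29 |  38 | ed
  30 |  18 | eddggbgcfbabcdaafcceed
  31 |  37 | eed
  32 |  15 | fadeddggbgcfbabcdaafcceed
  33 |  26 | fbabcdaafcceed
  34 |  34 | fcceed
  35 |   3 | gbbccgbcaacbfadeddggbgcfbabcdaafcceed
  36 |   8 | gbcaacbfadeddggbgcfbabcdaafcceed
  37 |  22 | gbgcfbabcdaafcceed
  38 |  24 | gcfbabcdaafcceed
  39 |  21 | ggbgcfbabcdaafcceed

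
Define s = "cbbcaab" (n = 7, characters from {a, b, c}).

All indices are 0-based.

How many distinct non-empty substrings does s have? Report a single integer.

rank→(start, suffix):
  0 → (4, 'aab')
  1 → (5, 'ab')
  2 → (6, 'b')
  3 → (1, 'bbcaab')
  4 → (2, 'bcaab')
  5 → (3, 'caab')
  6 → (0, 'cbbcaab')

SA = [4, 5, 6, 1, 2, 3, 0]
i: (SA[i-1],SA[i]) lcp shared
  1: (4,5) 1 'a'
  2: (5,6) 0 ''
  3: (6,1) 1 'b'
  4: (1,2) 1 'b'
  5: (2,3) 0 ''
  6: (3,0) 1 'c'

n(n+1)/2 = 7·8/2 = 28
Σ LCP = 0 + 1 + 0 + 1 + 1 + 0 + 1 = 4
distinct = 28 − 4 = 24

24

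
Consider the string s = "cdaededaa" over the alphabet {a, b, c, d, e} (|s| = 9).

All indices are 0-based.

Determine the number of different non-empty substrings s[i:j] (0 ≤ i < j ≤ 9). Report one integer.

sorted suffixes:
  #0 SA[0]=8  'a'
  #1 SA[1]=7  'aa'
  #2 SA[2]=2  'aededaa'
  #3 SA[3]=0  'cdaededaa'
  #4 SA[4]=6  'daa'
  #5 SA[5]=1  'daededaa'
  #6 SA[6]=4  'dedaa'
  #7 SA[7]=5  'edaa'
  #8 SA[8]=3  'ededaa'

SA = [8, 7, 2, 0, 6, 1, 4, 5, 3]
rank  pair      lcp
   1  s[8:],s[7:]  1  'a'
   2  s[7:],s[2:]  1  'a'
   3  s[2:],s[0:]  0  ''
   4  s[0:],s[6:]  0  ''
   5  s[6:],s[1:]  2  'da'
   6  s[1:],s[4:]  1  'd'
   7  s[4:],s[5:]  0  ''
   8  s[5:],s[3:]  2  'ed'

n(n+1)/2 = 9·10/2 = 45
Σ LCP = 0 + 1 + 1 + 0 + 0 + 2 + 1 + 0 + 2 = 7
distinct = 45 − 7 = 38

38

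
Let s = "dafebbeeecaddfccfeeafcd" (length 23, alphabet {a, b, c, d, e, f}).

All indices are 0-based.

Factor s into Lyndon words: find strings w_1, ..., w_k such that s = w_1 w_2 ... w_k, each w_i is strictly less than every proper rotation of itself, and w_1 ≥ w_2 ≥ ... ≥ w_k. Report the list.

emit factor 1: 'd' (i=0, period=1)
emit factor 2: 'afebbeeec' (i=1, period=9)
emit factor 3: 'addfccfeeafcd' (i=10, period=13)

["d", "afebbeeec", "addfccfeeafcd"]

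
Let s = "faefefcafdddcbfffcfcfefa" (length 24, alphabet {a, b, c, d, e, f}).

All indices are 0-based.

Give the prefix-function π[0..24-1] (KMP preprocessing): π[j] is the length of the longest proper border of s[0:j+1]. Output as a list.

π[0] = 0
j=1 s[j]='a': π[1]=0 (border '')
j=2 s[j]='e': π[2]=0 (border '')
j=3 s[j]='f': π[3]=1 (border 'f')
j=4 s[j]='e': k: 1→0; π[4]=0 (border '')
j=5 s[j]='f': π[5]=1 (border 'f')
j=6 s[j]='c': k: 1→0; π[6]=0 (border '')
j=7 s[j]='a': π[7]=0 (border '')
j=8 s[j]='f': π[8]=1 (border 'f')
j=9 s[j]='d': k: 1→0; π[9]=0 (border '')
j=10 s[j]='d': π[10]=0 (border '')
j=11 s[j]='d': π[11]=0 (border '')
j=12 s[j]='c': π[12]=0 (border '')
j=13 s[j]='b': π[13]=0 (border '')
j=14 s[j]='f': π[14]=1 (border 'f')
j=15 s[j]='f': k: 1→0; π[15]=1 (border 'f')
j=16 s[j]='f': k: 1→0; π[16]=1 (border 'f')
j=17 s[j]='c': k: 1→0; π[17]=0 (border '')
j=18 s[j]='f': π[18]=1 (border 'f')
j=19 s[j]='c': k: 1→0; π[19]=0 (border '')
j=20 s[j]='f': π[20]=1 (border 'f')
j=21 s[j]='e': k: 1→0; π[21]=0 (border '')
j=22 s[j]='f': π[22]=1 (border 'f')
j=23 s[j]='a': π[23]=2 (border 'fa')

[0, 0, 0, 1, 0, 1, 0, 0, 1, 0, 0, 0, 0, 0, 1, 1, 1, 0, 1, 0, 1, 0, 1, 2]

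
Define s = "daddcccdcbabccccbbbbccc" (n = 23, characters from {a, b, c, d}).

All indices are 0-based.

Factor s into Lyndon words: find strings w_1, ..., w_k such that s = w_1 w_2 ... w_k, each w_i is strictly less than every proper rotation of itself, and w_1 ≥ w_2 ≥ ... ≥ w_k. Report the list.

["d", "addcccdcb", "abccccbbbbccc"]

emit factor 1: 'd' (i=0, period=1)
emit factor 2: 'addcccdcb' (i=1, period=9)
emit factor 3: 'abccccbbbbccc' (i=10, period=13)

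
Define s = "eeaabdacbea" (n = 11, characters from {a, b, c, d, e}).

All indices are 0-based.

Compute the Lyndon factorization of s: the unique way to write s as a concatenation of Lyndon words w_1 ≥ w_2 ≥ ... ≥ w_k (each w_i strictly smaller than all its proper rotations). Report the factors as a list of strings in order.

["e", "e", "aabdacbe", "a"]

emit factor 1: 'e' (i=0, period=1)
emit factor 2: 'e' (i=1, period=1)
emit factor 3: 'aabdacbe' (i=2, period=8)
emit factor 4: 'a' (i=10, period=1)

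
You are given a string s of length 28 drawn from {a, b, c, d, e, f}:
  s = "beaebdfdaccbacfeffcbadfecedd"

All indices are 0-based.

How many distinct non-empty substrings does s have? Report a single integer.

rank→(start, suffix):
  0 → (8, 'accbacfeffcbadfecedd')
  1 → (12, 'acfeffcbadfecedd')
  2 → (20, 'adfecedd')
  3 → (2, 'aebdfdaccbacfeffcbadfecedd')
  4 → (11, 'bacfeffcbadfecedd')
  5 → (19, 'badfecedd')
  6 → (4, 'bdfdaccbacfeffcbadfecedd')
  7 → (0, 'beaebdfdaccbacfeffcbadfecedd')
  8 → (10, 'cbacfeffcbadfecedd')
  9 → (18, 'cbadfecedd')
  10 → (9, 'ccbacfeffcbadfecedd')
  11 → (24, 'cedd')
  12 → (13, 'cfeffcbadfecedd')
  13 → (27, 'd')
  14 → (7, 'daccbacfeffcbadfecedd')
  15 → (26, 'dd')
  16 → (5, 'dfdaccbacfeffcbadfecedd')
  17 → (21, 'dfecedd')
  18 → (1, 'eaebdfdaccbacfeffcbadfecedd')
  19 → (3, 'ebdfdaccbacfeffcbadfecedd')
  20 → (23, 'ecedd')
  21 → (25, 'edd')
  22 → (15, 'effcbadfecedd')
  23 → (17, 'fcbadfecedd')
  24 → (6, 'fdaccbacfeffcbadfecedd')
  25 → (22, 'fecedd')
  26 → (14, 'feffcbadfecedd')
  27 → (16, 'ffcbadfecedd')

SA = [8, 12, 20, 2, 11, 19, 4, 0, 10, 18, 9, 24, 13, 27, 7, 26, 5, 21, 1, 3, 23, 25, 15, 17, 6, 22, 14, 16]
i: (SA[i-1],SA[i]) lcp shared
  1: (8,12) 2 'ac'
  2: (12,20) 1 'a'
  3: (20,2) 1 'a'
  4: (2,11) 0 ''
  5: (11,19) 2 'ba'
  6: (19,4) 1 'b'
  7: (4,0) 1 'b'
  8: (0,10) 0 ''
  9: (10,18) 3 'cba'
  10: (18,9) 1 'c'
  11: (9,24) 1 'c'
  12: (24,13) 1 'c'
  13: (13,27) 0 ''
  14: (27,7) 1 'd'
  15: (7,26) 1 'd'
  16: (26,5) 1 'd'
  17: (5,21) 2 'df'
  18: (21,1) 0 ''
  19: (1,3) 1 'e'
  20: (3,23) 1 'e'
  21: (23,25) 1 'e'
  22: (25,15) 1 'e'
  23: (15,17) 0 ''
  24: (17,6) 1 'f'
  25: (6,22) 1 'f'
  26: (22,14) 2 'fe'
  27: (14,16) 1 'f'

n(n+1)/2 = 28·29/2 = 406
Σ LCP = 0 + 2 + 1 + 1 + 0 + 2 + 1 + 1 + 0 + 3 + 1 + 1 + 1 + 0 + 1 + 1 + 1 + 2 + 0 + 1 + 1 + 1 + 1 + 0 + 1 + 1 + 2 + 1 = 28
distinct = 406 − 28 = 378

378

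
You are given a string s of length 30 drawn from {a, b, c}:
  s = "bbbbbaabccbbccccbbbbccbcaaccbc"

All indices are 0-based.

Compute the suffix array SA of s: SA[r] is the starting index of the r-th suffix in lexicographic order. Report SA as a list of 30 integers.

sorted suffixes:
  #0 SA[0]=5  'aabccbbccccbbbbccbcaaccbc'
  #1 SA[1]=24  'aaccbc'
  #2 SA[2]=6  'abccbbccccbbbbccbcaaccbc'
  #3 SA[3]=25  'accbc'
  #4 SA[4]=4  'baabccbbccccbbbbccbcaaccbc'
  #5 SA[5]=3  'bbaabccbbccccbbbbccbcaaccbc'
  #6 SA[6]=2  'bbbaabccbbccccbbbbccbcaaccbc'
  #7 SA[7]=1  'bbbbaabccbbccccbbbbccbcaaccbc'
  #8 SA[8]=0  'bbbbbaabccbbccccbbbbccbcaaccbc'
  #9 SA[9]=16  'bbbbccbcaaccbc'
  #10 SA[10]=17  'bbbccbcaaccbc'
  #11 SA[11]=18  'bbccbcaaccbc'
  #12 SA[12]=10  'bbccccbbbbccbcaaccbc'
  #13 SA[13]=28  'bc'
  #14 SA[14]=22  'bcaaccbc'
  #15 SA[15]=7  'bccbbccccbbbbccbcaaccbc'
  #16 SA[16]=19  'bccbcaaccbc'
  #17 SA[17]=11  'bccccbbbbccbcaaccbc'
  #18 SA[18]=29  'c'
  #19 SA[19]=23  'caaccbc'
  #20 SA[20]=15  'cbbbbccbcaaccbc'
  #21 SA[21]=9  'cbbccccbbbbccbcaaccbc'
  #22 SA[22]=27  'cbc'
  #23 SA[23]=21  'cbcaaccbc'
  #24 SA[24]=14  'ccbbbbccbcaaccbc'
  #25 SA[25]=8  'ccbbccccbbbbccbcaaccbc'
  #26 SA[26]=26  'ccbc'
  #27 SA[27]=20  'ccbcaaccbc'
  #28 SA[28]=13  'cccbbbbccbcaaccbc'
  #29 SA[29]=12  'ccccbbbbccbcaaccbc'

[5, 24, 6, 25, 4, 3, 2, 1, 0, 16, 17, 18, 10, 28, 22, 7, 19, 11, 29, 23, 15, 9, 27, 21, 14, 8, 26, 20, 13, 12]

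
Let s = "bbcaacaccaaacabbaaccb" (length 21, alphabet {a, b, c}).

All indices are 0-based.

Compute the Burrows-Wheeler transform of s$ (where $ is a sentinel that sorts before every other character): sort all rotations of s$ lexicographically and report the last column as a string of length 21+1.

bcacbcaacacba$bcbaacaa

rank  rotation                last
    0  $bbcaacaccaaacabbaaccb  b
    1  aaacabbaaccb$bbcaacacc  c
    2  aacabbaaccb$bbcaacacca  a
    3  aacaccaaacabbaaccb$bbc  c
    4  aaccb$bbcaacaccaaacabb  b
    5  abbaaccb$bbcaacaccaaac  c
    6  acabbaaccb$bbcaacaccaa  a
    7  acaccaaacabbaaccb$bbca  a
    8  accaaacabbaaccb$bbcaac  c
    9  accb$bbcaacaccaaacabba  a
   10  b$bbcaacaccaaacabbaacc  c
   11  baaccb$bbcaacaccaaacab  b
   12  bbaaccb$bbcaacaccaaaca  a
   13  bbcaacaccaaacabbaaccb$  $
   14  bcaacaccaaacabbaaccb$b  b
   15  caaacabbaaccb$bbcaacac  c
   16  caacaccaaacabbaaccb$bb  b
   17  cabbaaccb$bbcaacaccaaa  a
   18  caccaaacabbaaccb$bbcaa  a
   19  cb$bbcaacaccaaacabbaac  c
   20  ccaaacabbaaccb$bbcaaca  a
   21  ccb$bbcaacaccaaacabbaa  a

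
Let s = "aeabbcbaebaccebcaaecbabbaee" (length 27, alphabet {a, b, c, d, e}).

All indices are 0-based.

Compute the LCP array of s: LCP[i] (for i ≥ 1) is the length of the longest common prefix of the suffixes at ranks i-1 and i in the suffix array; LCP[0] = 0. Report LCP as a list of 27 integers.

[0, 1, 3, 1, 1, 2, 2, 2, 0, 2, 2, 3, 1, 2, 1, 2, 0, 1, 3, 1, 1, 0, 1, 1, 2, 1, 1]

rank | idx | suffix
   0 |  16 | aaecbabbaee
   1 |  21 | abbaee
   2 |   2 | abbcbaebaccebcaaecbabbaee
   3 |  10 | accebcaaecbabbaee
   4 |   0 | aeabbcbaebaccebcaaecbabbaee
   5 |   7 | aebaccebcaaecbabbaee
   6 |  17 | aecbabbaee
   7 |  24 | aee
   8 |  20 | babbaee
   9 |   9 | baccebcaaecbabbaee
  10 |   6 | baebaccebcaaecbabbaee
  11 |  23 | baee
  12 |  22 | bbaee
  13 |   3 | bbcbaebaccebcaaecbabbaee
  14 |  14 | bcaaecbabbaee
  15 |   4 | bcbaebaccebcaaecbabbaee
  16 |  15 | caaecbabbaee
  17 |  19 | cbabbaee
  18 |   5 | cbaebaccebcaaecbabbaee
  19 |  11 | ccebcaaecbabbaee
  20 |  12 | cebcaaecbabbaee
  21 |  26 | e
  22 |   1 | eabbcbaebaccebcaaecbabbaee
  23 |   8 | ebaccebcaaecbabbaee
  24 |  13 | ebcaaecbabbaee
  25 |  18 | ecbabbaee
  26 |  25 | ee

SA = [16, 21, 2, 10, 0, 7, 17, 24, 20, 9, 6, 23, 22, 3, 14, 4, 15, 19, 5, 11, 12, 26, 1, 8, 13, 18, 25]
[i] adj suffixes → lcp
  [1] 16/21 → 1 ('a')
  [2] 21/2 → 3 ('abb')
  [3] 2/10 → 1 ('a')
  [4] 10/0 → 1 ('a')
  [5] 0/7 → 2 ('ae')
  [6] 7/17 → 2 ('ae')
  [7] 17/24 → 2 ('ae')
  [8] 24/20 → 0 ('')
  [9] 20/9 → 2 ('ba')
  [10] 9/6 → 2 ('ba')
  [11] 6/23 → 3 ('bae')
  [12] 23/22 → 1 ('b')
  [13] 22/3 → 2 ('bb')
  [14] 3/14 → 1 ('b')
  [15] 14/4 → 2 ('bc')
  [16] 4/15 → 0 ('')
  [17] 15/19 → 1 ('c')
  [18] 19/5 → 3 ('cba')
  [19] 5/11 → 1 ('c')
  [20] 11/12 → 1 ('c')
  [21] 12/26 → 0 ('')
  [22] 26/1 → 1 ('e')
  [23] 1/8 → 1 ('e')
  [24] 8/13 → 2 ('eb')
  [25] 13/18 → 1 ('e')
  [26] 18/25 → 1 ('e')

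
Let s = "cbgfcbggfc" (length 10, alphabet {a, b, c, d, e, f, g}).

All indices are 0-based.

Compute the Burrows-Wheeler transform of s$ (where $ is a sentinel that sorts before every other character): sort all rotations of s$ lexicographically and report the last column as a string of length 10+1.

cccf$fgggbb

rank  rotation     last
    0  $cbgfcbggfc  c
    1  bgfcbggfc$c  c
    2  bggfc$cbgfc  c
    3  c$cbgfcbggf  f
    4  cbgfcbggfc$  $
    5  cbggfc$cbgf  f
    6  fc$cbgfcbgg  g
    7  fcbggfc$cbg  g
    8  gfc$cbgfcbg  g
    9  gfcbggfc$cb  b
   10  ggfc$cbgfcb  b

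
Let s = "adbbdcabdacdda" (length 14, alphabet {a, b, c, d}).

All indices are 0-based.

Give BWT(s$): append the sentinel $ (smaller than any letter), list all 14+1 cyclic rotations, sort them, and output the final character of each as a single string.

adcd$dabdadbabc

rank  rotation         last
    0  $adbbdcabdacdda  a
    1  a$adbbdcabdacdd  d
    2  abdacdda$adbbdc  c
    3  acdda$adbbdcabd  d
    4  adbbdcabdacdda$  $
    5  bbdcabdacdda$ad  d
    6  bdacdda$adbbdca  a
    7  bdcabdacdda$adb  b
    8  cabdacdda$adbbd  d
    9  cdda$adbbdcabda  a
   10  da$adbbdcabdacd  d
   11  dacdda$adbbdcab  b
   12  dbbdcabdacdda$a  a
   13  dcabdacdda$adbb  b
   14  dda$adbbdcabdac  c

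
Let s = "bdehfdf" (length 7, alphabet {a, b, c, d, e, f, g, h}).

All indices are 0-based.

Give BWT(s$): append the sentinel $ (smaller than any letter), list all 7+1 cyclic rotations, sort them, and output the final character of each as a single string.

rank  rotation  last
    0  $bdehfdf  f
    1  bdehfdf$  $
    2  dehfdf$b  b
    3  df$bdehf  f
    4  ehfdf$bd  d
    5  f$bdehfd  d
    6  fdf$bdeh  h
    7  hfdf$bde  e

f$bfddhe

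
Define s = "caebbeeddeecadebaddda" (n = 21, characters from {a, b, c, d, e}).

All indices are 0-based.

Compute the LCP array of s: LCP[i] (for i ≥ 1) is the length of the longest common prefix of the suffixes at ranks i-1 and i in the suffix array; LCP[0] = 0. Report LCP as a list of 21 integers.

sorted suffixes:
  #0 SA[0]=20  'a'
  #1 SA[1]=16  'addda'
  #2 SA[2]=12  'adebaddda'
  #3 SA[3]=1  'aebbeeddeecadebaddda'
  #4 SA[4]=15  'baddda'
  #5 SA[5]=3  'bbeeddeecadebaddda'
  #6 SA[6]=4  'beeddeecadebaddda'
  #7 SA[7]=11  'cadebaddda'
  #8 SA[8]=0  'caebbeeddeecadebaddda'
  #9 SA[9]=19  'da'
  #10 SA[10]=18  'dda'
  #11 SA[11]=17  'ddda'
  #12 SA[12]=7  'ddeecadebaddda'
  #13 SA[13]=13  'debaddda'
  #14 SA[14]=8  'deecadebaddda'
  #15 SA[15]=14  'ebaddda'
  #16 SA[16]=2  'ebbeeddeecadebaddda'
  #17 SA[17]=10  'ecadebaddda'
  #18 SA[18]=6  'eddeecadebaddda'
  #19 SA[19]=9  'eecadebaddda'
  #20 SA[20]=5  'eeddeecadebaddda'

SA = [20, 16, 12, 1, 15, 3, 4, 11, 0, 19, 18, 17, 7, 13, 8, 14, 2, 10, 6, 9, 5]
i: (SA[i-1],SA[i]) lcp shared
  1: (20,16) 1 'a'
  2: (16,12) 2 'ad'
  3: (12,1) 1 'a'
  4: (1,15) 0 ''
  5: (15,3) 1 'b'
  6: (3,4) 1 'b'
  7: (4,11) 0 ''
  8: (11,0) 2 'ca'
  9: (0,19) 0 ''
  10: (19,18) 1 'd'
  11: (18,17) 2 'dd'
  12: (17,7) 2 'dd'
  13: (7,13) 1 'd'
  14: (13,8) 2 'de'
  15: (8,14) 0 ''
  16: (14,2) 2 'eb'
  17: (2,10) 1 'e'
  18: (10,6) 1 'e'
  19: (6,9) 1 'e'
  20: (9,5) 2 'ee'

[0, 1, 2, 1, 0, 1, 1, 0, 2, 0, 1, 2, 2, 1, 2, 0, 2, 1, 1, 1, 2]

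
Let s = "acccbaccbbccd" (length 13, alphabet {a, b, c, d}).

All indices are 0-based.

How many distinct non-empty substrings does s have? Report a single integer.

75

sorted suffixes:
  #0 SA[0]=5  'accbbccd'
  #1 SA[1]=0  'acccbaccbbccd'
  #2 SA[2]=4  'baccbbccd'
  #3 SA[3]=8  'bbccd'
  #4 SA[4]=9  'bccd'
  #5 SA[5]=3  'cbaccbbccd'
  #6 SA[6]=7  'cbbccd'
  #7 SA[7]=2  'ccbaccbbccd'
  #8 SA[8]=6  'ccbbccd'
  #9 SA[9]=1  'cccbaccbbccd'
  #10 SA[10]=10  'ccd'
  #11 SA[11]=11  'cd'
  #12 SA[12]=12  'd'

SA = [5, 0, 4, 8, 9, 3, 7, 2, 6, 1, 10, 11, 12]
i: (SA[i-1],SA[i]) lcp shared
  1: (5,0) 3 'acc'
  2: (0,4) 0 ''
  3: (4,8) 1 'b'
  4: (8,9) 1 'b'
  5: (9,3) 0 ''
  6: (3,7) 2 'cb'
  7: (7,2) 1 'c'
  8: (2,6) 3 'ccb'
  9: (6,1) 2 'cc'
  10: (1,10) 2 'cc'
  11: (10,11) 1 'c'
  12: (11,12) 0 ''

n(n+1)/2 = 13·14/2 = 91
Σ LCP = 0 + 3 + 0 + 1 + 1 + 0 + 2 + 1 + 3 + 2 + 2 + 1 + 0 = 16
distinct = 91 − 16 = 75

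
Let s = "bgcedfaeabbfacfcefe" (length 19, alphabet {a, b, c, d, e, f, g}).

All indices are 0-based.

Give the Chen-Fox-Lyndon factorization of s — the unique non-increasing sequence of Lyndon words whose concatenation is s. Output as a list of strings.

emit factor 1: 'bgcedf' (i=0, period=6)
emit factor 2: 'ae' (i=6, period=2)
emit factor 3: 'abbfacfcefe' (i=8, period=11)

["bgcedf", "ae", "abbfacfcefe"]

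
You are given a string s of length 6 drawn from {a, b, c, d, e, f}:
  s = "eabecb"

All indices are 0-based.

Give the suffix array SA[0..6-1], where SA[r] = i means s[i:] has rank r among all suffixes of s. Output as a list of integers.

[1, 5, 2, 4, 0, 3]

sorted suffixes:
  #0 SA[0]=1  'abecb'
  #1 SA[1]=5  'b'
  #2 SA[2]=2  'becb'
  #3 SA[3]=4  'cb'
  #4 SA[4]=0  'eabecb'
  #5 SA[5]=3  'ecb'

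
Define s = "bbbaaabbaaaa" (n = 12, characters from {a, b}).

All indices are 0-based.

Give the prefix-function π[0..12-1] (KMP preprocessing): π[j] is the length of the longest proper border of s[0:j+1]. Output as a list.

[0, 1, 2, 0, 0, 0, 1, 2, 0, 0, 0, 0]

π[0] = 0
j=1 s[j]='b': π[1]=1 (border 'b')
j=2 s[j]='b': π[2]=2 (border 'bb')
j=3 s[j]='a': k: 2→1→0; π[3]=0 (border '')
j=4 s[j]='a': π[4]=0 (border '')
j=5 s[j]='a': π[5]=0 (border '')
j=6 s[j]='b': π[6]=1 (border 'b')
j=7 s[j]='b': π[7]=2 (border 'bb')
j=8 s[j]='a': k: 2→1→0; π[8]=0 (border '')
j=9 s[j]='a': π[9]=0 (border '')
j=10 s[j]='a': π[10]=0 (border '')
j=11 s[j]='a': π[11]=0 (border '')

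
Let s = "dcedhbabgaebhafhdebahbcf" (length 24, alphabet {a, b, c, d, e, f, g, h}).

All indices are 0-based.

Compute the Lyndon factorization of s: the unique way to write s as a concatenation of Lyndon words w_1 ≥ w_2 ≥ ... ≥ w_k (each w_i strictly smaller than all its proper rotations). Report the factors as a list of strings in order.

["d", "cedh", "b", "abgaebhafhdebahbcf"]

emit factor 1: 'd' (i=0, period=1)
emit factor 2: 'cedh' (i=1, period=4)
emit factor 3: 'b' (i=5, period=1)
emit factor 4: 'abgaebhafhdebahbcf' (i=6, period=18)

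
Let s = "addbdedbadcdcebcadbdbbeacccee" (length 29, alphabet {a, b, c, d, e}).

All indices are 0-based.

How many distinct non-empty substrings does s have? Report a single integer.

rank→(start, suffix):
  0 → (23, 'acccee')
  1 → (16, 'adbdbbeacccee')
  2 → (8, 'adcdcebcadbdbbeacccee')
  3 → (0, 'addbdedbadcdcebcadbdbbeacccee')
  4 → (7, 'badcdcebcadbdbbeacccee')
  5 → (20, 'bbeacccee')
  6 → (14, 'bcadbdbbeacccee')
  7 → (18, 'bdbbeacccee')
  8 → (3, 'bdedbadcdcebcadbdbbeacccee')
  9 → (21, 'beacccee')
  10 → (15, 'cadbdbbeacccee')
  11 → (24, 'cccee')
  12 → (25, 'ccee')
  13 → (10, 'cdcebcadbdbbeacccee')
  14 → (12, 'cebcadbdbbeacccee')
  15 → (26, 'cee')
  16 → (6, 'dbadcdcebcadbdbbeacccee')
  17 → (19, 'dbbeacccee')
  18 → (17, 'dbdbbeacccee')
  19 → (2, 'dbdedbadcdcebcadbdbbeacccee')
  20 → (9, 'dcdcebcadbdbbeacccee')
  21 → (11, 'dcebcadbdbbeacccee')
  22 → (1, 'ddbdedbadcdcebcadbdbbeacccee')
  23 → (4, 'dedbadcdcebcadbdbbeacccee')
  24 → (28, 'e')
  25 → (22, 'eacccee')
  26 → (13, 'ebcadbdbbeacccee')
  27 → (5, 'edbadcdcebcadbdbbeacccee')
  28 → (27, 'ee')

SA = [23, 16, 8, 0, 7, 20, 14, 18, 3, 21, 15, 24, 25, 10, 12, 26, 6, 19, 17, 2, 9, 11, 1, 4, 28, 22, 13, 5, 27]
i: (SA[i-1],SA[i]) lcp shared
  1: (23,16) 1 'a'
  2: (16,8) 2 'ad'
  3: (8,0) 2 'ad'
  4: (0,7) 0 ''
  5: (7,20) 1 'b'
  6: (20,14) 1 'b'
  7: (14,18) 1 'b'
  8: (18,3) 2 'bd'
  9: (3,21) 1 'b'
  10: (21,15) 0 ''
  11: (15,24) 1 'c'
  12: (24,25) 2 'cc'
  13: (25,10) 1 'c'
  14: (10,12) 1 'c'
  15: (12,26) 2 'ce'
  16: (26,6) 0 ''
  17: (6,19) 2 'db'
  18: (19,17) 2 'db'
  19: (17,2) 3 'dbd'
  20: (2,9) 1 'd'
  21: (9,11) 2 'dc'
  22: (11,1) 1 'd'
  23: (1,4) 1 'd'
  24: (4,28) 0 ''
  25: (28,22) 1 'e'
  26: (22,13) 1 'e'
  27: (13,5) 1 'e'
  28: (5,27) 1 'e'

n(n+1)/2 = 29·30/2 = 435
Σ LCP = 0 + 1 + 2 + 2 + 0 + 1 + 1 + 1 + 2 + 1 + 0 + 1 + 2 + 1 + 1 + 2 + 0 + 2 + 2 + 3 + 1 + 2 + 1 + 1 + 0 + 1 + 1 + 1 + 1 = 34
distinct = 435 − 34 = 401

401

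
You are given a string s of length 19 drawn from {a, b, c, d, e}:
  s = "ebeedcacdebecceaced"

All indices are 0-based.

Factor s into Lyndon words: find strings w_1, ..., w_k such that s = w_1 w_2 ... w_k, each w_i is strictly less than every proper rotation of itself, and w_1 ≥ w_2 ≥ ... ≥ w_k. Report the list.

["e", "beedc", "acdebecceaced"]

emit factor 1: 'e' (i=0, period=1)
emit factor 2: 'beedc' (i=1, period=5)
emit factor 3: 'acdebecceaced' (i=6, period=13)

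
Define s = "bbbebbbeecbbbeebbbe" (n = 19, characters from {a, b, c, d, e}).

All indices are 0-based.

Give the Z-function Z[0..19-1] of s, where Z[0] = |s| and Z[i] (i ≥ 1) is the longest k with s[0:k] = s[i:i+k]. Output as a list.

[19, 2, 1, 0, 4, 2, 1, 0, 0, 0, 4, 2, 1, 0, 0, 4, 2, 1, 0]

Z[0]=19
i=1: outside box; Z[1]=2 grow→box=[1,3)
i=2: min(r-i=1, Z[1]=2)=1; Z[2]=1
i=3: outside box; Z[3]=0
i=4: outside box; Z[4]=4 grow→box=[4,8)
i=5: min(r-i=3, Z[1]=2)=2; Z[5]=2
i=6: min(r-i=2, Z[2]=1)=1; Z[6]=1
i=7: min(r-i=1, Z[3]=0)=0; Z[7]=0
i=8: outside box; Z[8]=0
i=9: outside box; Z[9]=0
i=10: outside box; Z[10]=4 grow→box=[10,14)
i=11: min(r-i=3, Z[1]=2)=2; Z[11]=2
i=12: min(r-i=2, Z[2]=1)=1; Z[12]=1
i=13: min(r-i=1, Z[3]=0)=0; Z[13]=0
i=14: outside box; Z[14]=0
i=15: outside box; Z[15]=4 grow→box=[15,19)
i=16: min(r-i=3, Z[1]=2)=2; Z[16]=2
i=17: min(r-i=2, Z[2]=1)=1; Z[17]=1
i=18: min(r-i=1, Z[3]=0)=0; Z[18]=0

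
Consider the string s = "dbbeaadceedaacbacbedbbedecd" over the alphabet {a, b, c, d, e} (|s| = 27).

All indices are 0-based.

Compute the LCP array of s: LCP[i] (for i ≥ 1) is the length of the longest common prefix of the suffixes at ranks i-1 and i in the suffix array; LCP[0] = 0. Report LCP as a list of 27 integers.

[0, 2, 1, 3, 1, 0, 1, 3, 1, 2, 3, 0, 2, 1, 1, 0, 1, 1, 4, 1, 1, 0, 1, 1, 2, 2, 1]

sorted suffixes:
  #0 SA[0]=11  'aacbacbedbbedecd'
  #1 SA[1]=4  'aadceedaacbacbedbbedecd'
  #2 SA[2]=12  'acbacbedbbedecd'
  #3 SA[3]=15  'acbedbbedecd'
  #4 SA[4]=5  'adceedaacbacbedbbedecd'
  #5 SA[5]=14  'bacbedbbedecd'
  #6 SA[6]=1  'bbeaadceedaacbacbedbbedecd'
  #7 SA[7]=20  'bbedecd'
  #8 SA[8]=2  'beaadceedaacbacbedbbedecd'
  #9 SA[9]=17  'bedbbedecd'
  #10 SA[10]=21  'bedecd'
  #11 SA[11]=13  'cbacbedbbedecd'
  #12 SA[12]=16  'cbedbbedecd'
  #13 SA[13]=25  'cd'
  #14 SA[14]=7  'ceedaacbacbedbbedecd'
  #15 SA[15]=26  'd'
  #16 SA[16]=10  'daacbacbedbbedecd'
  #17 SA[17]=0  'dbbeaadceedaacbacbedbbedecd'
  #18 SA[18]=19  'dbbedecd'
  #19 SA[19]=6  'dceedaacbacbedbbedecd'
  #20 SA[20]=23  'decd'
  #21 SA[21]=3  'eaadceedaacbacbedbbedecd'
  #22 SA[22]=24  'ecd'
  #23 SA[23]=9  'edaacbacbedbbedecd'
  #24 SA[24]=18  'edbbedecd'
  #25 SA[25]=22  'edecd'
  #26 SA[26]=8  'eedaacbacbedbbedecd'

SA = [11, 4, 12, 15, 5, 14, 1, 20, 2, 17, 21, 13, 16, 25, 7, 26, 10, 0, 19, 6, 23, 3, 24, 9, 18, 22, 8]
i: (SA[i-1],SA[i]) lcp shared
  1: (11,4) 2 'aa'
  2: (4,12) 1 'a'
  3: (12,15) 3 'acb'
  4: (15,5) 1 'a'
  5: (5,14) 0 ''
  6: (14,1) 1 'b'
  7: (1,20) 3 'bbe'
  8: (20,2) 1 'b'
  9: (2,17) 2 'be'
  10: (17,21) 3 'bed'
  11: (21,13) 0 ''
  12: (13,16) 2 'cb'
  13: (16,25) 1 'c'
  14: (25,7) 1 'c'
  15: (7,26) 0 ''
  16: (26,10) 1 'd'
  17: (10,0) 1 'd'
  18: (0,19) 4 'dbbe'
  19: (19,6) 1 'd'
  20: (6,23) 1 'd'
  21: (23,3) 0 ''
  22: (3,24) 1 'e'
  23: (24,9) 1 'e'
  24: (9,18) 2 'ed'
  25: (18,22) 2 'ed'
  26: (22,8) 1 'e'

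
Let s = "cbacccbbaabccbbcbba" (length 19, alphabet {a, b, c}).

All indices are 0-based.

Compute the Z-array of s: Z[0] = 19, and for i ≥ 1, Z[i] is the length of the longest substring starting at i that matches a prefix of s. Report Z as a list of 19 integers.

Z[0]=19
i=1: fresh scan; Z[1]=0
i=2: fresh scan; Z[2]=0
i=3: fresh scan; Z[3]=1 scan→box=[3,4)
i=4: fresh scan; Z[4]=1 scan→box=[4,5)
i=5: fresh scan; Z[5]=2 scan→box=[5,7)
i=6: min(r-i=1, Z[1]=0)=0; Z[6]=0
i=7: fresh scan; Z[7]=0
i=8: fresh scan; Z[8]=0
i=9: fresh scan; Z[9]=0
i=10: fresh scan; Z[10]=0
i=11: fresh scan; Z[11]=1 scan→box=[11,12)
i=12: fresh scan; Z[12]=2 scan→box=[12,14)
i=13: min(r-i=1, Z[1]=0)=0; Z[13]=0
i=14: fresh scan; Z[14]=0
i=15: fresh scan; Z[15]=2 scan→box=[15,17)
i=16: min(r-i=1, Z[1]=0)=0; Z[16]=0
i=17: fresh scan; Z[17]=0
i=18: fresh scan; Z[18]=0

[19, 0, 0, 1, 1, 2, 0, 0, 0, 0, 0, 1, 2, 0, 0, 2, 0, 0, 0]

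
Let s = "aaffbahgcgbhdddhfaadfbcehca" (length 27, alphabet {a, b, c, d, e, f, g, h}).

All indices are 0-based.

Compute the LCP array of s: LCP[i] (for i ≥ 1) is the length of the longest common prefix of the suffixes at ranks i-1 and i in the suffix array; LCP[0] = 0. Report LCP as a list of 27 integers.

[0, 1, 2, 1, 1, 1, 0, 1, 1, 0, 1, 1, 0, 2, 1, 1, 0, 0, 1, 2, 1, 0, 1, 0, 1, 1, 1]

sorted suffixes:
  #0 SA[0]=26  'a'
  #1 SA[1]=17  'aadfbcehca'
  #2 SA[2]=0  'aaffbahgcgbhdddhfaadfbcehca'
  #3 SA[3]=18  'adfbcehca'
  #4 SA[4]=1  'affbahgcgbhdddhfaadfbcehca'
  #5 SA[5]=5  'ahgcgbhdddhfaadfbcehca'
  #6 SA[6]=4  'bahgcgbhdddhfaadfbcehca'
  #7 SA[7]=21  'bcehca'
  #8 SA[8]=10  'bhdddhfaadfbcehca'
  #9 SA[9]=25  'ca'
  #10 SA[10]=22  'cehca'
  #11 SA[11]=8  'cgbhdddhfaadfbcehca'
  #12 SA[12]=12  'dddhfaadfbcehca'
  #13 SA[13]=13  'ddhfaadfbcehca'
  #14 SA[14]=19  'dfbcehca'
  #15 SA[15]=14  'dhfaadfbcehca'
  #16 SA[16]=23  'ehca'
  #17 SA[17]=16  'faadfbcehca'
  #18 SA[18]=3  'fbahgcgbhdddhfaadfbcehca'
  #19 SA[19]=20  'fbcehca'
  #20 SA[20]=2  'ffbahgcgbhdddhfaadfbcehca'
  #21 SA[21]=9  'gbhdddhfaadfbcehca'
  #22 SA[22]=7  'gcgbhdddhfaadfbcehca'
  #23 SA[23]=24  'hca'
  #24 SA[24]=11  'hdddhfaadfbcehca'
  #25 SA[25]=15  'hfaadfbcehca'
  #26 SA[26]=6  'hgcgbhdddhfaadfbcehca'

SA = [26, 17, 0, 18, 1, 5, 4, 21, 10, 25, 22, 8, 12, 13, 19, 14, 23, 16, 3, 20, 2, 9, 7, 24, 11, 15, 6]
i: (SA[i-1],SA[i]) lcp shared
  1: (26,17) 1 'a'
  2: (17,0) 2 'aa'
  3: (0,18) 1 'a'
  4: (18,1) 1 'a'
  5: (1,5) 1 'a'
  6: (5,4) 0 ''
  7: (4,21) 1 'b'
  8: (21,10) 1 'b'
  9: (10,25) 0 ''
  10: (25,22) 1 'c'
  11: (22,8) 1 'c'
  12: (8,12) 0 ''
  13: (12,13) 2 'dd'
  14: (13,19) 1 'd'
  15: (19,14) 1 'd'
  16: (14,23) 0 ''
  17: (23,16) 0 ''
  18: (16,3) 1 'f'
  19: (3,20) 2 'fb'
  20: (20,2) 1 'f'
  21: (2,9) 0 ''
  22: (9,7) 1 'g'
  23: (7,24) 0 ''
  24: (24,11) 1 'h'
  25: (11,15) 1 'h'
  26: (15,6) 1 'h'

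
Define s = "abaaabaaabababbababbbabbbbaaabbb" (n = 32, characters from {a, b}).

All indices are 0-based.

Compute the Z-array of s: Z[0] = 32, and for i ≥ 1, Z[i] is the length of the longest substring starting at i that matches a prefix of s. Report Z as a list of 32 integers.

[32, 0, 1, 1, 7, 0, 1, 1, 3, 0, 3, 0, 2, 0, 0, 3, 0, 2, 0, 0, 0, 2, 0, 0, 0, 0, 1, 1, 2, 0, 0, 0]

Z[0]=32
i=1: outside box; Z[1]=0
i=2: outside box; Z[2]=1 grow→box=[2,3)
i=3: outside box; Z[3]=1 grow→box=[3,4)
i=4: outside box; Z[4]=7 grow→box=[4,11)
i=5: min(r-i=6, Z[1]=0)=0; Z[5]=0
i=6: min(r-i=5, Z[2]=1)=1; Z[6]=1
i=7: min(r-i=4, Z[3]=1)=1; Z[7]=1
i=8: min(r-i=3, Z[4]=7)=3; Z[8]=3
i=9: min(r-i=2, Z[5]=0)=0; Z[9]=0
i=10: min(r-i=1, Z[6]=1)=1; Z[10]=3 grow→box=[10,13)
i=11: min(r-i=2, Z[1]=0)=0; Z[11]=0
i=12: min(r-i=1, Z[2]=1)=1; Z[12]=2 grow→box=[12,14)
i=13: min(r-i=1, Z[1]=0)=0; Z[13]=0
i=14: outside box; Z[14]=0
i=15: outside box; Z[15]=3 grow→box=[15,18)
i=16: min(r-i=2, Z[1]=0)=0; Z[16]=0
i=17: min(r-i=1, Z[2]=1)=1; Z[17]=2 grow→box=[17,19)
i=18: min(r-i=1, Z[1]=0)=0; Z[18]=0
i=19: outside box; Z[19]=0
i=20: outside box; Z[20]=0
i=21: outside box; Z[21]=2 grow→box=[21,23)
i=22: min(r-i=1, Z[1]=0)=0; Z[22]=0
i=23: outside box; Z[23]=0
i=24: outside box; Z[24]=0
i=25: outside box; Z[25]=0
i=26: outside box; Z[26]=1 grow→box=[26,27)
i=27: outside box; Z[27]=1 grow→box=[27,28)
i=28: outside box; Z[28]=2 grow→box=[28,30)
i=29: min(r-i=1, Z[1]=0)=0; Z[29]=0
i=30: outside box; Z[30]=0
i=31: outside box; Z[31]=0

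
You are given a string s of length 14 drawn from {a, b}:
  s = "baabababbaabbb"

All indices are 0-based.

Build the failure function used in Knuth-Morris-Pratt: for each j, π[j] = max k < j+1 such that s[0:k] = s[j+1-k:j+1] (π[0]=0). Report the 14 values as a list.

π[0] = 0
j=1 s[j]='a': π[1]=0 (border '')
j=2 s[j]='a': π[2]=0 (border '')
j=3 s[j]='b': π[3]=1 (border 'b')
j=4 s[j]='a': π[4]=2 (border 'ba')
j=5 s[j]='b': k: 2→0; π[5]=1 (border 'b')
j=6 s[j]='a': π[6]=2 (border 'ba')
j=7 s[j]='b': k: 2→0; π[7]=1 (border 'b')
j=8 s[j]='b': k: 1→0; π[8]=1 (border 'b')
j=9 s[j]='a': π[9]=2 (border 'ba')
j=10 s[j]='a': π[10]=3 (border 'baa')
j=11 s[j]='b': π[11]=4 (border 'baab')
j=12 s[j]='b': k: 4→1→0; π[12]=1 (border 'b')
j=13 s[j]='b': k: 1→0; π[13]=1 (border 'b')

[0, 0, 0, 1, 2, 1, 2, 1, 1, 2, 3, 4, 1, 1]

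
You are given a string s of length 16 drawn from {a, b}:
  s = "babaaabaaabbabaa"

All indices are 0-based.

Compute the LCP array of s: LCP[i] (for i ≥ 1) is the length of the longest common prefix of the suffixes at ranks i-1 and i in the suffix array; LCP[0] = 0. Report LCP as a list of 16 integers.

[0, 1, 2, 4, 2, 3, 1, 4, 6, 2, 0, 3, 5, 2, 5, 1]

sorted suffixes:
  #0 SA[0]=15  'a'
  #1 SA[1]=14  'aa'
  #2 SA[2]=3  'aaabaaabbabaa'
  #3 SA[3]=7  'aaabbabaa'
  #4 SA[4]=4  'aabaaabbabaa'
  #5 SA[5]=8  'aabbabaa'
  #6 SA[6]=12  'abaa'
  #7 SA[7]=1  'abaaabaaabbabaa'
  #8 SA[8]=5  'abaaabbabaa'
  #9 SA[9]=9  'abbabaa'
  #10 SA[10]=13  'baa'
  #11 SA[11]=2  'baaabaaabbabaa'
  #12 SA[12]=6  'baaabbabaa'
  #13 SA[13]=11  'babaa'
  #14 SA[14]=0  'babaaabaaabbabaa'
  #15 SA[15]=10  'bbabaa'

SA = [15, 14, 3, 7, 4, 8, 12, 1, 5, 9, 13, 2, 6, 11, 0, 10]
i: (SA[i-1],SA[i]) lcp shared
  1: (15,14) 1 'a'
  2: (14,3) 2 'aa'
  3: (3,7) 4 'aaab'
  4: (7,4) 2 'aa'
  5: (4,8) 3 'aab'
  6: (8,12) 1 'a'
  7: (12,1) 4 'abaa'
  8: (1,5) 6 'abaaab'
  9: (5,9) 2 'ab'
  10: (9,13) 0 ''
  11: (13,2) 3 'baa'
  12: (2,6) 5 'baaab'
  13: (6,11) 2 'ba'
  14: (11,0) 5 'babaa'
  15: (0,10) 1 'b'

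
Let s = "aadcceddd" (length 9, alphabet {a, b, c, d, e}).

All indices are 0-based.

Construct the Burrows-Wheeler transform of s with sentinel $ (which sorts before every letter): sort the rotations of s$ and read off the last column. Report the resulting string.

d$adcdadec

rank  rotation    last
    0  $aadcceddd  d
    1  aadcceddd$  $
    2  adcceddd$a  a
    3  cceddd$aad  d
    4  ceddd$aadc  c
    5  d$aadccedd  d
    6  dcceddd$aa  a
    7  dd$aadcced  d
    8  ddd$aadcce  e
    9  eddd$aadcc  c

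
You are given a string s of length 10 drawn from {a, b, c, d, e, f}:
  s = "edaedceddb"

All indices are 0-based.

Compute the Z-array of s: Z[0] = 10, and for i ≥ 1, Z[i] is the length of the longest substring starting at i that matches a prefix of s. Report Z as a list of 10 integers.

[10, 0, 0, 2, 0, 0, 2, 0, 0, 0]

Z[0]=10
i=1: fresh scan; Z[1]=0
i=2: fresh scan; Z[2]=0
i=3: fresh scan; Z[3]=2 extend→box=[3,5)
i=4: min(r-i=1, Z[1]=0)=0; Z[4]=0
i=5: fresh scan; Z[5]=0
i=6: fresh scan; Z[6]=2 extend→box=[6,8)
i=7: min(r-i=1, Z[1]=0)=0; Z[7]=0
i=8: fresh scan; Z[8]=0
i=9: fresh scan; Z[9]=0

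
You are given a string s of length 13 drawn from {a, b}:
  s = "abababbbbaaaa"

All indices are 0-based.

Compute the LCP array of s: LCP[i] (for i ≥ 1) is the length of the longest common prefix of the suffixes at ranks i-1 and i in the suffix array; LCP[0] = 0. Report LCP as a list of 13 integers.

[0, 1, 2, 3, 1, 4, 2, 0, 2, 3, 1, 2, 3]

rank | idx | suffix
   0 |  12 | a
   1 |  11 | aa
   2 |  10 | aaa
   3 |   9 | aaaa
   4 |   0 | abababbbbaaaa
   5 |   2 | ababbbbaaaa
   6 |   4 | abbbbaaaa
   7 |   8 | baaaa
   8 |   1 | bababbbbaaaa
   9 |   3 | babbbbaaaa
  10 |   7 | bbaaaa
  11 |   6 | bbbaaaa
  12 |   5 | bbbbaaaa

SA = [12, 11, 10, 9, 0, 2, 4, 8, 1, 3, 7, 6, 5]
[i] adj suffixes → lcp
  [1] 12/11 → 1 ('a')
  [2] 11/10 → 2 ('aa')
  [3] 10/9 → 3 ('aaa')
  [4] 9/0 → 1 ('a')
  [5] 0/2 → 4 ('abab')
  [6] 2/4 → 2 ('ab')
  [7] 4/8 → 0 ('')
  [8] 8/1 → 2 ('ba')
  [9] 1/3 → 3 ('bab')
  [10] 3/7 → 1 ('b')
  [11] 7/6 → 2 ('bb')
  [12] 6/5 → 3 ('bbb')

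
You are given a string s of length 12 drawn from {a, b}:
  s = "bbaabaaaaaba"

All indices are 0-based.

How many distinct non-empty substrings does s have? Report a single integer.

54

sorted suffixes:
  #0 SA[0]=11  'a'
  #1 SA[1]=5  'aaaaaba'
  #2 SA[2]=6  'aaaaba'
  #3 SA[3]=7  'aaaba'
  #4 SA[4]=8  'aaba'
  #5 SA[5]=2  'aabaaaaaba'
  #6 SA[6]=9  'aba'
  #7 SA[7]=3  'abaaaaaba'
  #8 SA[8]=10  'ba'
  #9 SA[9]=4  'baaaaaba'
  #10 SA[10]=1  'baabaaaaaba'
  #11 SA[11]=0  'bbaabaaaaaba'

SA = [11, 5, 6, 7, 8, 2, 9, 3, 10, 4, 1, 0]
i: (SA[i-1],SA[i]) lcp shared
  1: (11,5) 1 'a'
  2: (5,6) 4 'aaaa'
  3: (6,7) 3 'aaa'
  4: (7,8) 2 'aa'
  5: (8,2) 4 'aaba'
  6: (2,9) 1 'a'
  7: (9,3) 3 'aba'
  8: (3,10) 0 ''
  9: (10,4) 2 'ba'
  10: (4,1) 3 'baa'
  11: (1,0) 1 'b'

n(n+1)/2 = 12·13/2 = 78
Σ LCP = 0 + 1 + 4 + 3 + 2 + 4 + 1 + 3 + 0 + 2 + 3 + 1 = 24
distinct = 78 − 24 = 54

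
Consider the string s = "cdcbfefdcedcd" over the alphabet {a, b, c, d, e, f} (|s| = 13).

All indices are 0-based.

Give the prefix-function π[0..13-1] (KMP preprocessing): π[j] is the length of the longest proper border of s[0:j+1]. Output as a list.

π[0] = 0
j=1 s[j]='d': π[1]=0 (border '')
j=2 s[j]='c': π[2]=1 (border 'c')
j=3 s[j]='b': k: 1→0; π[3]=0 (border '')
j=4 s[j]='f': π[4]=0 (border '')
j=5 s[j]='e': π[5]=0 (border '')
j=6 s[j]='f': π[6]=0 (border '')
j=7 s[j]='d': π[7]=0 (border '')
j=8 s[j]='c': π[8]=1 (border 'c')
j=9 s[j]='e': k: 1→0; π[9]=0 (border '')
j=10 s[j]='d': π[10]=0 (border '')
j=11 s[j]='c': π[11]=1 (border 'c')
j=12 s[j]='d': π[12]=2 (border 'cd')

[0, 0, 1, 0, 0, 0, 0, 0, 1, 0, 0, 1, 2]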